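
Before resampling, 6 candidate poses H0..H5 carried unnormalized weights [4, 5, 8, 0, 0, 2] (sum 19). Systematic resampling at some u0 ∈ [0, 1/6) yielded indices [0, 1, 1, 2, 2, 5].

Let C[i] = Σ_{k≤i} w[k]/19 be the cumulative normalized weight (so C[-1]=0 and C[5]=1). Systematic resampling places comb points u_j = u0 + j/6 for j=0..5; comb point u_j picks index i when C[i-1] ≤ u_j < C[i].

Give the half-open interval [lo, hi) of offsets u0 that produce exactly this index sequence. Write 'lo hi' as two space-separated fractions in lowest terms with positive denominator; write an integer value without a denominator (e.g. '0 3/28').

7/114 8/57

C = [4/19, 9/19, 17/19, 17/19, 17/19, 1]
j=0 picked index 0: u0 ∈ [0, 4/19)
j=1 picked index 1: u0 ∈ [5/114, 35/114)
j=2 picked index 1: u0 ∈ [-7/57, 8/57)
j=3 picked index 2: u0 ∈ [-1/38, 15/38)
j=4 picked index 2: u0 ∈ [-11/57, 13/57)
j=5 picked index 5: u0 ∈ [7/114, 1/6)
intersection: [7/114, 8/57)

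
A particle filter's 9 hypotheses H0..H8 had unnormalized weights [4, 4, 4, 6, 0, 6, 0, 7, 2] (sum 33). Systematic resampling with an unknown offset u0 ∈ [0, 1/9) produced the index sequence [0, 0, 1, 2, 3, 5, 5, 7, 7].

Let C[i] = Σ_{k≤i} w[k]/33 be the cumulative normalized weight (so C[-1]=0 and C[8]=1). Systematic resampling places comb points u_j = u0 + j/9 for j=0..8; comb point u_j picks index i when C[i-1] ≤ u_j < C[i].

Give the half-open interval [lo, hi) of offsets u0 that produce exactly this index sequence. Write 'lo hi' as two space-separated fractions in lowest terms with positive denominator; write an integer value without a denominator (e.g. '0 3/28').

C = [4/33, 8/33, 4/11, 6/11, 6/11, 8/11, 8/11, 31/33, 1]
j=0 picked index 0: u0 ∈ [0, 4/33)
j=1 picked index 0: u0 ∈ [-1/9, 1/99)
j=2 picked index 1: u0 ∈ [-10/99, 2/99)
j=3 picked index 2: u0 ∈ [-1/11, 1/33)
j=4 picked index 3: u0 ∈ [-8/99, 10/99)
j=5 picked index 5: u0 ∈ [-1/99, 17/99)
j=6 picked index 5: u0 ∈ [-4/33, 2/33)
j=7 picked index 7: u0 ∈ [-5/99, 16/99)
j=8 picked index 7: u0 ∈ [-16/99, 5/99)
intersection: [0, 1/99)

0 1/99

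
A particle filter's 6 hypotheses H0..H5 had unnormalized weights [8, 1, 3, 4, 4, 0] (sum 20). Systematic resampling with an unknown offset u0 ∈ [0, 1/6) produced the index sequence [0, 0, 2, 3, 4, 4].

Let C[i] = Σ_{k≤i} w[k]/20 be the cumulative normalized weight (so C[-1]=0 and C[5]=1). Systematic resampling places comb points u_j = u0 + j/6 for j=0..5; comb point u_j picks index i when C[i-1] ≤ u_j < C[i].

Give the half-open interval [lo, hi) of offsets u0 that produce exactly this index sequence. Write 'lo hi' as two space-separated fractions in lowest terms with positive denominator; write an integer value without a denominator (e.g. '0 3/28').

2/15 1/6

C = [2/5, 9/20, 3/5, 4/5, 1, 1]
j=0 picked index 0: u0 ∈ [0, 2/5)
j=1 picked index 0: u0 ∈ [-1/6, 7/30)
j=2 picked index 2: u0 ∈ [7/60, 4/15)
j=3 picked index 3: u0 ∈ [1/10, 3/10)
j=4 picked index 4: u0 ∈ [2/15, 1/3)
j=5 picked index 4: u0 ∈ [-1/30, 1/6)
intersection: [2/15, 1/6)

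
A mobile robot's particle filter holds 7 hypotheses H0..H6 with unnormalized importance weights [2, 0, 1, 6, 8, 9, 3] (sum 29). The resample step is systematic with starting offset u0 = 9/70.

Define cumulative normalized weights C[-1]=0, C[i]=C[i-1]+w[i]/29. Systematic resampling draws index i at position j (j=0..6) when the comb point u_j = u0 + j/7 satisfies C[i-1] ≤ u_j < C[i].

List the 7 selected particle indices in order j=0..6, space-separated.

3 3 4 4 5 5 6

C = [2/29, 2/29, 3/29, 9/29, 17/29, 26/29, 1]
j=0: u_0=9/70 ∈ [3/29, 9/29) → index 3
j=1: u_1=19/70 ∈ [3/29, 9/29) → index 3
j=2: u_2=29/70 ∈ [9/29, 17/29) → index 4
j=3: u_3=39/70 ∈ [9/29, 17/29) → index 4
j=4: u_4=7/10 ∈ [17/29, 26/29) → index 5
j=5: u_5=59/70 ∈ [17/29, 26/29) → index 5
j=6: u_6=69/70 ∈ [26/29, 1) → index 6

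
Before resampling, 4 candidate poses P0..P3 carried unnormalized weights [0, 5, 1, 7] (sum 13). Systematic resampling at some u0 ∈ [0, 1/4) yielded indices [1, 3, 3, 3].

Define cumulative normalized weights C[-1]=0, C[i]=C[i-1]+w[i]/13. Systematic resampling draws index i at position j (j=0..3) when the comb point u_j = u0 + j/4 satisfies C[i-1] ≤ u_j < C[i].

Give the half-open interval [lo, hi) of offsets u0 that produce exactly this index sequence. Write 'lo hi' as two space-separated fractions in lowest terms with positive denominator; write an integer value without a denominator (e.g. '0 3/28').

11/52 1/4

C = [0, 5/13, 6/13, 1]
j=0 picked index 1: u0 ∈ [0, 5/13)
j=1 picked index 3: u0 ∈ [11/52, 3/4)
j=2 picked index 3: u0 ∈ [-1/26, 1/2)
j=3 picked index 3: u0 ∈ [-15/52, 1/4)
intersection: [11/52, 1/4)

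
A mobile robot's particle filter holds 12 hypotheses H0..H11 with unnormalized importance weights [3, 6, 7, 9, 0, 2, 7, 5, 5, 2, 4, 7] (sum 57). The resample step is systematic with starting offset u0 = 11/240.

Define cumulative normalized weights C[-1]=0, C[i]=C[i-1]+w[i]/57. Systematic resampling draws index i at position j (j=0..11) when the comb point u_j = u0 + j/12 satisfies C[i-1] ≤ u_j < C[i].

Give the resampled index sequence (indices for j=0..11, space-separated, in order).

0 1 2 3 3 5 6 7 8 9 11 11

C = [1/19, 3/19, 16/57, 25/57, 25/57, 9/19, 34/57, 13/19, 44/57, 46/57, 50/57, 1]
j=0: u_0=11/240 ∈ [0, 1/19) → index 0
j=1: u_1=31/240 ∈ [1/19, 3/19) → index 1
j=2: u_2=17/80 ∈ [3/19, 16/57) → index 2
j=3: u_3=71/240 ∈ [16/57, 25/57) → index 3
j=4: u_4=91/240 ∈ [16/57, 25/57) → index 3
j=5: u_5=37/80 ∈ [25/57, 9/19) → index 5
j=6: u_6=131/240 ∈ [9/19, 34/57) → index 6
j=7: u_7=151/240 ∈ [34/57, 13/19) → index 7
j=8: u_8=57/80 ∈ [13/19, 44/57) → index 8
j=9: u_9=191/240 ∈ [44/57, 46/57) → index 9
j=10: u_10=211/240 ∈ [50/57, 1) → index 11
j=11: u_11=77/80 ∈ [50/57, 1) → index 11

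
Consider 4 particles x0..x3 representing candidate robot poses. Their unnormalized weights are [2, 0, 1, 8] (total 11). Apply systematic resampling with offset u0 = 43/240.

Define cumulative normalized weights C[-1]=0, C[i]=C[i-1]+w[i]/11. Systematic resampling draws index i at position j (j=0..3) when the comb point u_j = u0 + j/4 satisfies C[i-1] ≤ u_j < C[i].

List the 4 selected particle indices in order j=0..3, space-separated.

0 3 3 3

C = [2/11, 2/11, 3/11, 1]
j=0: u_0=43/240 ∈ [0, 2/11) → index 0
j=1: u_1=103/240 ∈ [3/11, 1) → index 3
j=2: u_2=163/240 ∈ [3/11, 1) → index 3
j=3: u_3=223/240 ∈ [3/11, 1) → index 3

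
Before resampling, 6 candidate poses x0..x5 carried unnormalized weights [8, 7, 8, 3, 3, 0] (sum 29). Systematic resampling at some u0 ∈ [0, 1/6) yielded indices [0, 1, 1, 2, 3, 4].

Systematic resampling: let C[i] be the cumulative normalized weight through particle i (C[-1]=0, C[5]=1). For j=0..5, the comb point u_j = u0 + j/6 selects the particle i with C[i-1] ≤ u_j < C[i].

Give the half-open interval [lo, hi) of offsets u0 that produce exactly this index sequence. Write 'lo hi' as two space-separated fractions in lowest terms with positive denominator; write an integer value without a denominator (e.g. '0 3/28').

11/87 1/6

C = [8/29, 15/29, 23/29, 26/29, 1, 1]
j=0 picked index 0: u0 ∈ [0, 8/29)
j=1 picked index 1: u0 ∈ [19/174, 61/174)
j=2 picked index 1: u0 ∈ [-5/87, 16/87)
j=3 picked index 2: u0 ∈ [1/58, 17/58)
j=4 picked index 3: u0 ∈ [11/87, 20/87)
j=5 picked index 4: u0 ∈ [11/174, 1/6)
intersection: [11/87, 1/6)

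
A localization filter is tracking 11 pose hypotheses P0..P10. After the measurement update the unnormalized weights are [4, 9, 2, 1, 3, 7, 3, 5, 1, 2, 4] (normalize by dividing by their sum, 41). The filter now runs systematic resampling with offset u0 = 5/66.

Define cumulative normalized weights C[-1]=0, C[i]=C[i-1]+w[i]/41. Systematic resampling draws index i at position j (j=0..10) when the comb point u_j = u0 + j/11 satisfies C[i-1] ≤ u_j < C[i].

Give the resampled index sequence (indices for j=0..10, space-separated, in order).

0 1 1 2 4 5 5 7 7 9 10

C = [4/41, 13/41, 15/41, 16/41, 19/41, 26/41, 29/41, 34/41, 35/41, 37/41, 1]
j=0: u_0=5/66 ∈ [0, 4/41) → index 0
j=1: u_1=1/6 ∈ [4/41, 13/41) → index 1
j=2: u_2=17/66 ∈ [4/41, 13/41) → index 1
j=3: u_3=23/66 ∈ [13/41, 15/41) → index 2
j=4: u_4=29/66 ∈ [16/41, 19/41) → index 4
j=5: u_5=35/66 ∈ [19/41, 26/41) → index 5
j=6: u_6=41/66 ∈ [19/41, 26/41) → index 5
j=7: u_7=47/66 ∈ [29/41, 34/41) → index 7
j=8: u_8=53/66 ∈ [29/41, 34/41) → index 7
j=9: u_9=59/66 ∈ [35/41, 37/41) → index 9
j=10: u_10=65/66 ∈ [37/41, 1) → index 10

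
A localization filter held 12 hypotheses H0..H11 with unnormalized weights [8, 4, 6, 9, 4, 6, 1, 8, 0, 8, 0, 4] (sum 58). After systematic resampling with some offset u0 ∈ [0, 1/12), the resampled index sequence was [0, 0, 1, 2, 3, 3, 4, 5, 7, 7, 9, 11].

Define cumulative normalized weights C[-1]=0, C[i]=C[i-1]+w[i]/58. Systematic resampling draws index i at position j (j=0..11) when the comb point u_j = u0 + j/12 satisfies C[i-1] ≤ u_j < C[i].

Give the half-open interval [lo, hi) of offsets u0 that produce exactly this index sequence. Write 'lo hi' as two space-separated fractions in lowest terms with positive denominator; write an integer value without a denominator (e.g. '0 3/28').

5/348 1/29

C = [4/29, 6/29, 9/29, 27/58, 31/58, 37/58, 19/29, 23/29, 23/29, 27/29, 27/29, 1]
j=0 picked index 0: u0 ∈ [0, 4/29)
j=1 picked index 0: u0 ∈ [-1/12, 19/348)
j=2 picked index 1: u0 ∈ [-5/174, 7/174)
j=3 picked index 2: u0 ∈ [-5/116, 7/116)
j=4 picked index 3: u0 ∈ [-2/87, 23/174)
j=5 picked index 3: u0 ∈ [-37/348, 17/348)
j=6 picked index 4: u0 ∈ [-1/29, 1/29)
j=7 picked index 5: u0 ∈ [-17/348, 19/348)
j=8 picked index 7: u0 ∈ [-1/87, 11/87)
j=9 picked index 7: u0 ∈ [-11/116, 5/116)
j=10 picked index 9: u0 ∈ [-7/174, 17/174)
j=11 picked index 11: u0 ∈ [5/348, 1/12)
intersection: [5/348, 1/29)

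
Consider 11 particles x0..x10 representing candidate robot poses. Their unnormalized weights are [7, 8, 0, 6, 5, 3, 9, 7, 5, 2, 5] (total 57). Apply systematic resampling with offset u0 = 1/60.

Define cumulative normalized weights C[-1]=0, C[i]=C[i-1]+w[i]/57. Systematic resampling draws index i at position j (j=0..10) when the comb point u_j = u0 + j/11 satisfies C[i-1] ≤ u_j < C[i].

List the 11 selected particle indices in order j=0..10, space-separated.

0 0 1 3 4 5 6 6 7 8 10

C = [7/57, 5/19, 5/19, 7/19, 26/57, 29/57, 2/3, 15/19, 50/57, 52/57, 1]
j=0: u_0=1/60 ∈ [0, 7/57) → index 0
j=1: u_1=71/660 ∈ [0, 7/57) → index 0
j=2: u_2=131/660 ∈ [7/57, 5/19) → index 1
j=3: u_3=191/660 ∈ [5/19, 7/19) → index 3
j=4: u_4=251/660 ∈ [7/19, 26/57) → index 4
j=5: u_5=311/660 ∈ [26/57, 29/57) → index 5
j=6: u_6=371/660 ∈ [29/57, 2/3) → index 6
j=7: u_7=431/660 ∈ [29/57, 2/3) → index 6
j=8: u_8=491/660 ∈ [2/3, 15/19) → index 7
j=9: u_9=551/660 ∈ [15/19, 50/57) → index 8
j=10: u_10=611/660 ∈ [52/57, 1) → index 10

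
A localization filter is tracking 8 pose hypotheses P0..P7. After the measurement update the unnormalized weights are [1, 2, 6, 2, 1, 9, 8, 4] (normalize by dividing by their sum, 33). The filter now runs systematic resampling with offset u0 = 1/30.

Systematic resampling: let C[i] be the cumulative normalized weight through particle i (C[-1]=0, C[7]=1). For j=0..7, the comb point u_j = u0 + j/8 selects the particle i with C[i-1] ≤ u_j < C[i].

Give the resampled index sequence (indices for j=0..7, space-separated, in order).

1 2 3 5 5 6 6 7

C = [1/33, 1/11, 3/11, 1/3, 4/11, 7/11, 29/33, 1]
j=0: u_0=1/30 ∈ [1/33, 1/11) → index 1
j=1: u_1=19/120 ∈ [1/11, 3/11) → index 2
j=2: u_2=17/60 ∈ [3/11, 1/3) → index 3
j=3: u_3=49/120 ∈ [4/11, 7/11) → index 5
j=4: u_4=8/15 ∈ [4/11, 7/11) → index 5
j=5: u_5=79/120 ∈ [7/11, 29/33) → index 6
j=6: u_6=47/60 ∈ [7/11, 29/33) → index 6
j=7: u_7=109/120 ∈ [29/33, 1) → index 7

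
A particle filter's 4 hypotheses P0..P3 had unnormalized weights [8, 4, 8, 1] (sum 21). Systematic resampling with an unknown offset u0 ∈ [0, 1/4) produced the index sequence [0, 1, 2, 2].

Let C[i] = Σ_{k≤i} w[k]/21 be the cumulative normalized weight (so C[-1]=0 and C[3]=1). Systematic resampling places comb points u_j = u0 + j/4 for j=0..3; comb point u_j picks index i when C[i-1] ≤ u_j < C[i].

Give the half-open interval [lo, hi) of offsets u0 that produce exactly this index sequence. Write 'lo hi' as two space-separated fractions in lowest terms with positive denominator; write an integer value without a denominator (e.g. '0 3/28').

C = [8/21, 4/7, 20/21, 1]
j=0 picked index 0: u0 ∈ [0, 8/21)
j=1 picked index 1: u0 ∈ [11/84, 9/28)
j=2 picked index 2: u0 ∈ [1/14, 19/42)
j=3 picked index 2: u0 ∈ [-5/28, 17/84)
intersection: [11/84, 17/84)

11/84 17/84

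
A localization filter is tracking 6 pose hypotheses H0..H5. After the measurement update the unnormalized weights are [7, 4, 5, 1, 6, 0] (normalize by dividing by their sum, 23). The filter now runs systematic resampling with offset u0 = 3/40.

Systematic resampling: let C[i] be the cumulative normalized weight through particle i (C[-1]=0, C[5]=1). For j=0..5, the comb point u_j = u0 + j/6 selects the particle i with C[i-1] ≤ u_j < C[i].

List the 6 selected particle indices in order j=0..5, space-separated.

C = [7/23, 11/23, 16/23, 17/23, 1, 1]
j=0: u_0=3/40 ∈ [0, 7/23) → index 0
j=1: u_1=29/120 ∈ [0, 7/23) → index 0
j=2: u_2=49/120 ∈ [7/23, 11/23) → index 1
j=3: u_3=23/40 ∈ [11/23, 16/23) → index 2
j=4: u_4=89/120 ∈ [17/23, 1) → index 4
j=5: u_5=109/120 ∈ [17/23, 1) → index 4

0 0 1 2 4 4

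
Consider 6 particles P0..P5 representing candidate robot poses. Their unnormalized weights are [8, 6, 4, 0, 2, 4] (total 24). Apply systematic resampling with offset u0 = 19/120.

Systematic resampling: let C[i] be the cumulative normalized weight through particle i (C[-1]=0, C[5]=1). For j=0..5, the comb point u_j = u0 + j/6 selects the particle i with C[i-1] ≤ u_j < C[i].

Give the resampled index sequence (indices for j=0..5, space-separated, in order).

0 0 1 2 4 5

C = [1/3, 7/12, 3/4, 3/4, 5/6, 1]
j=0: u_0=19/120 ∈ [0, 1/3) → index 0
j=1: u_1=13/40 ∈ [0, 1/3) → index 0
j=2: u_2=59/120 ∈ [1/3, 7/12) → index 1
j=3: u_3=79/120 ∈ [7/12, 3/4) → index 2
j=4: u_4=33/40 ∈ [3/4, 5/6) → index 4
j=5: u_5=119/120 ∈ [5/6, 1) → index 5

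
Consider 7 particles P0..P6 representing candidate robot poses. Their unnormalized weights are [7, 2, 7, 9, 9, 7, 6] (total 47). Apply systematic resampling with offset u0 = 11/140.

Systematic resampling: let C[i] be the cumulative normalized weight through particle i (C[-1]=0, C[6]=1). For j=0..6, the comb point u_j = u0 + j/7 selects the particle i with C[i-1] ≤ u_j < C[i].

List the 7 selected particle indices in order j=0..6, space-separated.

C = [7/47, 9/47, 16/47, 25/47, 34/47, 41/47, 1]
j=0: u_0=11/140 ∈ [0, 7/47) → index 0
j=1: u_1=31/140 ∈ [9/47, 16/47) → index 2
j=2: u_2=51/140 ∈ [16/47, 25/47) → index 3
j=3: u_3=71/140 ∈ [16/47, 25/47) → index 3
j=4: u_4=13/20 ∈ [25/47, 34/47) → index 4
j=5: u_5=111/140 ∈ [34/47, 41/47) → index 5
j=6: u_6=131/140 ∈ [41/47, 1) → index 6

0 2 3 3 4 5 6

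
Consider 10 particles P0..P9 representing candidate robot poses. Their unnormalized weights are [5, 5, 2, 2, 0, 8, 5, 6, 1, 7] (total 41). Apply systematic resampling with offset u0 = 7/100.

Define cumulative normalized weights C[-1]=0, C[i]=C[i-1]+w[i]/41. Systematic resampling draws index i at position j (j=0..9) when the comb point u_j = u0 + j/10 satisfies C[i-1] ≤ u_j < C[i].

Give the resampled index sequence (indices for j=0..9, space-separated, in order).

C = [5/41, 10/41, 12/41, 14/41, 14/41, 22/41, 27/41, 33/41, 34/41, 1]
j=0: u_0=7/100 ∈ [0, 5/41) → index 0
j=1: u_1=17/100 ∈ [5/41, 10/41) → index 1
j=2: u_2=27/100 ∈ [10/41, 12/41) → index 2
j=3: u_3=37/100 ∈ [14/41, 22/41) → index 5
j=4: u_4=47/100 ∈ [14/41, 22/41) → index 5
j=5: u_5=57/100 ∈ [22/41, 27/41) → index 6
j=6: u_6=67/100 ∈ [27/41, 33/41) → index 7
j=7: u_7=77/100 ∈ [27/41, 33/41) → index 7
j=8: u_8=87/100 ∈ [34/41, 1) → index 9
j=9: u_9=97/100 ∈ [34/41, 1) → index 9

0 1 2 5 5 6 7 7 9 9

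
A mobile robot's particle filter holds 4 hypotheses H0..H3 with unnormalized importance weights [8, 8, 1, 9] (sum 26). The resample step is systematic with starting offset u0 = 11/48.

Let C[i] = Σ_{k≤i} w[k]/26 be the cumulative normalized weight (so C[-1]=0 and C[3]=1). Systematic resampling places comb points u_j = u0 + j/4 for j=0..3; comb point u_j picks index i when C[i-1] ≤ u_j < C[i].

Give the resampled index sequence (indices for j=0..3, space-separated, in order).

0 1 3 3

C = [4/13, 8/13, 17/26, 1]
j=0: u_0=11/48 ∈ [0, 4/13) → index 0
j=1: u_1=23/48 ∈ [4/13, 8/13) → index 1
j=2: u_2=35/48 ∈ [17/26, 1) → index 3
j=3: u_3=47/48 ∈ [17/26, 1) → index 3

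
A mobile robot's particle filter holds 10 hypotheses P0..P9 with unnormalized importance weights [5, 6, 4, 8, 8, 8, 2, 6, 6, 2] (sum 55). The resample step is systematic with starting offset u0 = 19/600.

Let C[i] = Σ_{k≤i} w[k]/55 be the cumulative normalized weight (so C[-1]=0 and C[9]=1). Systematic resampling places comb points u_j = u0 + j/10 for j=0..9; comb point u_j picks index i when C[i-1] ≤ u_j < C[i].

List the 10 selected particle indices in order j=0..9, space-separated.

0 1 2 3 4 4 5 6 7 8

C = [1/11, 1/5, 3/11, 23/55, 31/55, 39/55, 41/55, 47/55, 53/55, 1]
j=0: u_0=19/600 ∈ [0, 1/11) → index 0
j=1: u_1=79/600 ∈ [1/11, 1/5) → index 1
j=2: u_2=139/600 ∈ [1/5, 3/11) → index 2
j=3: u_3=199/600 ∈ [3/11, 23/55) → index 3
j=4: u_4=259/600 ∈ [23/55, 31/55) → index 4
j=5: u_5=319/600 ∈ [23/55, 31/55) → index 4
j=6: u_6=379/600 ∈ [31/55, 39/55) → index 5
j=7: u_7=439/600 ∈ [39/55, 41/55) → index 6
j=8: u_8=499/600 ∈ [41/55, 47/55) → index 7
j=9: u_9=559/600 ∈ [47/55, 53/55) → index 8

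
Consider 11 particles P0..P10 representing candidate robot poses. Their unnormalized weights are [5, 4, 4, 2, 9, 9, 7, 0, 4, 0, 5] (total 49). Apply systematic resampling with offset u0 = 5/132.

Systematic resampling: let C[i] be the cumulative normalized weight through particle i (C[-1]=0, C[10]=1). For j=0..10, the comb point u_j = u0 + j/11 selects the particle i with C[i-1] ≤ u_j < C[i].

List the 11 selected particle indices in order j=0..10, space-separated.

C = [5/49, 9/49, 13/49, 15/49, 24/49, 33/49, 40/49, 40/49, 44/49, 44/49, 1]
j=0: u_0=5/132 ∈ [0, 5/49) → index 0
j=1: u_1=17/132 ∈ [5/49, 9/49) → index 1
j=2: u_2=29/132 ∈ [9/49, 13/49) → index 2
j=3: u_3=41/132 ∈ [15/49, 24/49) → index 4
j=4: u_4=53/132 ∈ [15/49, 24/49) → index 4
j=5: u_5=65/132 ∈ [24/49, 33/49) → index 5
j=6: u_6=7/12 ∈ [24/49, 33/49) → index 5
j=7: u_7=89/132 ∈ [33/49, 40/49) → index 6
j=8: u_8=101/132 ∈ [33/49, 40/49) → index 6
j=9: u_9=113/132 ∈ [40/49, 44/49) → index 8
j=10: u_10=125/132 ∈ [44/49, 1) → index 10

0 1 2 4 4 5 5 6 6 8 10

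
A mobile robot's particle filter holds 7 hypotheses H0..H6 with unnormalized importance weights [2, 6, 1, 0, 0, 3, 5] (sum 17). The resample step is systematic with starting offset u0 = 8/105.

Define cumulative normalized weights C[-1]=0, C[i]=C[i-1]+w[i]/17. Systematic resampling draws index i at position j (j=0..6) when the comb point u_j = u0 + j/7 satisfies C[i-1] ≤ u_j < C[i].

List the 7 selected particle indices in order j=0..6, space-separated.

0 1 1 2 5 6 6

C = [2/17, 8/17, 9/17, 9/17, 9/17, 12/17, 1]
j=0: u_0=8/105 ∈ [0, 2/17) → index 0
j=1: u_1=23/105 ∈ [2/17, 8/17) → index 1
j=2: u_2=38/105 ∈ [2/17, 8/17) → index 1
j=3: u_3=53/105 ∈ [8/17, 9/17) → index 2
j=4: u_4=68/105 ∈ [9/17, 12/17) → index 5
j=5: u_5=83/105 ∈ [12/17, 1) → index 6
j=6: u_6=14/15 ∈ [12/17, 1) → index 6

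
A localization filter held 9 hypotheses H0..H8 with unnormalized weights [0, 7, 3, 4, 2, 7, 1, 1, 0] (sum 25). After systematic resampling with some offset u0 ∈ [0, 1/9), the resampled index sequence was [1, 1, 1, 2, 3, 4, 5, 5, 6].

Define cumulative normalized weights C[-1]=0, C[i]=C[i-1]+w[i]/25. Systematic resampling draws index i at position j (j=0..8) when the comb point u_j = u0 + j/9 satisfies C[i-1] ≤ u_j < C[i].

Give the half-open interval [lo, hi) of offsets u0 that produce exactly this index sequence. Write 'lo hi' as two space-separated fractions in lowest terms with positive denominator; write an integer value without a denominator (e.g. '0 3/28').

7/225 13/225

C = [0, 7/25, 2/5, 14/25, 16/25, 23/25, 24/25, 1, 1]
j=0 picked index 1: u0 ∈ [0, 7/25)
j=1 picked index 1: u0 ∈ [-1/9, 38/225)
j=2 picked index 1: u0 ∈ [-2/9, 13/225)
j=3 picked index 2: u0 ∈ [-4/75, 1/15)
j=4 picked index 3: u0 ∈ [-2/45, 26/225)
j=5 picked index 4: u0 ∈ [1/225, 19/225)
j=6 picked index 5: u0 ∈ [-2/75, 19/75)
j=7 picked index 5: u0 ∈ [-31/225, 32/225)
j=8 picked index 6: u0 ∈ [7/225, 16/225)
intersection: [7/225, 13/225)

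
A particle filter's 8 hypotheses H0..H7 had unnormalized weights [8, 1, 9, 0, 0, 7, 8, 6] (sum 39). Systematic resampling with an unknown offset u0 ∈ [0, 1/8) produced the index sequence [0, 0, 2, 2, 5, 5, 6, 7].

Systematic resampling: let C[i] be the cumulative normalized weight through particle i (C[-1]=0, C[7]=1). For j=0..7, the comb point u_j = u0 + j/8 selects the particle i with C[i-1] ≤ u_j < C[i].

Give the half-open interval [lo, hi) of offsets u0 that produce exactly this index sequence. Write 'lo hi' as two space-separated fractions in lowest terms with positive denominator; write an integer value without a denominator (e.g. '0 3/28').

0 5/312

C = [8/39, 3/13, 6/13, 6/13, 6/13, 25/39, 11/13, 1]
j=0 picked index 0: u0 ∈ [0, 8/39)
j=1 picked index 0: u0 ∈ [-1/8, 25/312)
j=2 picked index 2: u0 ∈ [-1/52, 11/52)
j=3 picked index 2: u0 ∈ [-15/104, 9/104)
j=4 picked index 5: u0 ∈ [-1/26, 11/78)
j=5 picked index 5: u0 ∈ [-17/104, 5/312)
j=6 picked index 6: u0 ∈ [-17/156, 5/52)
j=7 picked index 7: u0 ∈ [-3/104, 1/8)
intersection: [0, 5/312)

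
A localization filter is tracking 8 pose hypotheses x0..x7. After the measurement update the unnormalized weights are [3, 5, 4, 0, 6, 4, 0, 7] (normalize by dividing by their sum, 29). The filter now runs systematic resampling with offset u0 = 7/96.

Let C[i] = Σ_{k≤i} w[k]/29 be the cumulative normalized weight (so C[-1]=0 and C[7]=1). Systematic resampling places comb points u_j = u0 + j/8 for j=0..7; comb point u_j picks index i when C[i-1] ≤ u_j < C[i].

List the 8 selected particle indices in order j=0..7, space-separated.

C = [3/29, 8/29, 12/29, 12/29, 18/29, 22/29, 22/29, 1]
j=0: u_0=7/96 ∈ [0, 3/29) → index 0
j=1: u_1=19/96 ∈ [3/29, 8/29) → index 1
j=2: u_2=31/96 ∈ [8/29, 12/29) → index 2
j=3: u_3=43/96 ∈ [12/29, 18/29) → index 4
j=4: u_4=55/96 ∈ [12/29, 18/29) → index 4
j=5: u_5=67/96 ∈ [18/29, 22/29) → index 5
j=6: u_6=79/96 ∈ [22/29, 1) → index 7
j=7: u_7=91/96 ∈ [22/29, 1) → index 7

0 1 2 4 4 5 7 7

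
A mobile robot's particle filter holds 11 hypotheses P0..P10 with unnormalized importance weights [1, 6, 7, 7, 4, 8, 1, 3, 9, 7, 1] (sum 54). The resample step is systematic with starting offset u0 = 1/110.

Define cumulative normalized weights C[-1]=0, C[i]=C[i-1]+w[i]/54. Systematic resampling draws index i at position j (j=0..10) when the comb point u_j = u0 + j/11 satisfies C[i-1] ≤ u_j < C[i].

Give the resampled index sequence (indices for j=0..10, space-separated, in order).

0 1 2 3 3 5 5 7 8 8 9

C = [1/54, 7/54, 7/27, 7/18, 25/54, 11/18, 17/27, 37/54, 23/27, 53/54, 1]
j=0: u_0=1/110 ∈ [0, 1/54) → index 0
j=1: u_1=1/10 ∈ [1/54, 7/54) → index 1
j=2: u_2=21/110 ∈ [7/54, 7/27) → index 2
j=3: u_3=31/110 ∈ [7/27, 7/18) → index 3
j=4: u_4=41/110 ∈ [7/27, 7/18) → index 3
j=5: u_5=51/110 ∈ [25/54, 11/18) → index 5
j=6: u_6=61/110 ∈ [25/54, 11/18) → index 5
j=7: u_7=71/110 ∈ [17/27, 37/54) → index 7
j=8: u_8=81/110 ∈ [37/54, 23/27) → index 8
j=9: u_9=91/110 ∈ [37/54, 23/27) → index 8
j=10: u_10=101/110 ∈ [23/27, 53/54) → index 9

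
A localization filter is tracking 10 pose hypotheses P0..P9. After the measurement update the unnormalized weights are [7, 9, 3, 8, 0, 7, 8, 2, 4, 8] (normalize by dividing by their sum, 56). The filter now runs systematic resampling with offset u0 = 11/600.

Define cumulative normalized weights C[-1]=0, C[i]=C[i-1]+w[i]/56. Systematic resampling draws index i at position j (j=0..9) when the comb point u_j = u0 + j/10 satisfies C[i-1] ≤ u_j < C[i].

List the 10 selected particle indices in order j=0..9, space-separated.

0 0 1 2 3 5 6 6 8 9

C = [1/8, 2/7, 19/56, 27/56, 27/56, 17/28, 3/4, 11/14, 6/7, 1]
j=0: u_0=11/600 ∈ [0, 1/8) → index 0
j=1: u_1=71/600 ∈ [0, 1/8) → index 0
j=2: u_2=131/600 ∈ [1/8, 2/7) → index 1
j=3: u_3=191/600 ∈ [2/7, 19/56) → index 2
j=4: u_4=251/600 ∈ [19/56, 27/56) → index 3
j=5: u_5=311/600 ∈ [27/56, 17/28) → index 5
j=6: u_6=371/600 ∈ [17/28, 3/4) → index 6
j=7: u_7=431/600 ∈ [17/28, 3/4) → index 6
j=8: u_8=491/600 ∈ [11/14, 6/7) → index 8
j=9: u_9=551/600 ∈ [6/7, 1) → index 9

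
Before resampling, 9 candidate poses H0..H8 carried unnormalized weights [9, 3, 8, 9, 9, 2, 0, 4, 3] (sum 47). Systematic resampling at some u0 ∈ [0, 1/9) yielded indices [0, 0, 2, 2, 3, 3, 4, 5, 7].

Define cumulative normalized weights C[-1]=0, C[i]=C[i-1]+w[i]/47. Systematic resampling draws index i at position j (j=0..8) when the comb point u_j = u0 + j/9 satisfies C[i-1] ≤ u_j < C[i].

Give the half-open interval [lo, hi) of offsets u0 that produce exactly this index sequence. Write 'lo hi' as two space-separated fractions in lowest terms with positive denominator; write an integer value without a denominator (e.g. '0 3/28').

C = [9/47, 12/47, 20/47, 29/47, 38/47, 40/47, 40/47, 44/47, 1]
j=0 picked index 0: u0 ∈ [0, 9/47)
j=1 picked index 0: u0 ∈ [-1/9, 34/423)
j=2 picked index 2: u0 ∈ [14/423, 86/423)
j=3 picked index 2: u0 ∈ [-11/141, 13/141)
j=4 picked index 3: u0 ∈ [-8/423, 73/423)
j=5 picked index 3: u0 ∈ [-55/423, 26/423)
j=6 picked index 4: u0 ∈ [-7/141, 20/141)
j=7 picked index 5: u0 ∈ [13/423, 31/423)
j=8 picked index 7: u0 ∈ [-16/423, 20/423)
intersection: [14/423, 20/423)

14/423 20/423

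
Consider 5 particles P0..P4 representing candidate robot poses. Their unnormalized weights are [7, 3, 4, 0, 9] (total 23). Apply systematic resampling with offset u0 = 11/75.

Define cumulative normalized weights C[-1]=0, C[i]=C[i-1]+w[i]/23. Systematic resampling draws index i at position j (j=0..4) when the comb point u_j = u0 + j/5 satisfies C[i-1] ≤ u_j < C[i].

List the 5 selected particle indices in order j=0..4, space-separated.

C = [7/23, 10/23, 14/23, 14/23, 1]
j=0: u_0=11/75 ∈ [0, 7/23) → index 0
j=1: u_1=26/75 ∈ [7/23, 10/23) → index 1
j=2: u_2=41/75 ∈ [10/23, 14/23) → index 2
j=3: u_3=56/75 ∈ [14/23, 1) → index 4
j=4: u_4=71/75 ∈ [14/23, 1) → index 4

0 1 2 4 4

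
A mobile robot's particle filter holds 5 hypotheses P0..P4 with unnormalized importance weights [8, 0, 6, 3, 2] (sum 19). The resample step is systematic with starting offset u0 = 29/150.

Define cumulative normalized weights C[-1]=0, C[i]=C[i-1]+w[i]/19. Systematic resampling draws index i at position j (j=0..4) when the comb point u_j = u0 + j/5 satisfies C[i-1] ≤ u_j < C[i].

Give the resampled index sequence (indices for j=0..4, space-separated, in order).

C = [8/19, 8/19, 14/19, 17/19, 1]
j=0: u_0=29/150 ∈ [0, 8/19) → index 0
j=1: u_1=59/150 ∈ [0, 8/19) → index 0
j=2: u_2=89/150 ∈ [8/19, 14/19) → index 2
j=3: u_3=119/150 ∈ [14/19, 17/19) → index 3
j=4: u_4=149/150 ∈ [17/19, 1) → index 4

0 0 2 3 4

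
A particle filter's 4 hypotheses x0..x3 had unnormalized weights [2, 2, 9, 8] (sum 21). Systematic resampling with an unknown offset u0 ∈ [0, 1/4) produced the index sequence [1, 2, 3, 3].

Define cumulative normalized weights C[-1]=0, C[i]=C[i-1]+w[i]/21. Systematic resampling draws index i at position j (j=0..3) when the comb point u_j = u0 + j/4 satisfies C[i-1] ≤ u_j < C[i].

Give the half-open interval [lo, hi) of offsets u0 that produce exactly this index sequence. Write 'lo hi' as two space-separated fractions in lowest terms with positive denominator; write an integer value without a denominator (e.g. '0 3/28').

5/42 4/21

C = [2/21, 4/21, 13/21, 1]
j=0 picked index 1: u0 ∈ [2/21, 4/21)
j=1 picked index 2: u0 ∈ [-5/84, 31/84)
j=2 picked index 3: u0 ∈ [5/42, 1/2)
j=3 picked index 3: u0 ∈ [-11/84, 1/4)
intersection: [5/42, 4/21)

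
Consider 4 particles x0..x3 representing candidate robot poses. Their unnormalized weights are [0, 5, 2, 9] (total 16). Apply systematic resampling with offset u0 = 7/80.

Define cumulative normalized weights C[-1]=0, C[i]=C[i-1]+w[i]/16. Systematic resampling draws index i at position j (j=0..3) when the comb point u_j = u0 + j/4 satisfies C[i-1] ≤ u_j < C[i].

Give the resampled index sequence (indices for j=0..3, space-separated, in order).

1 2 3 3

C = [0, 5/16, 7/16, 1]
j=0: u_0=7/80 ∈ [0, 5/16) → index 1
j=1: u_1=27/80 ∈ [5/16, 7/16) → index 2
j=2: u_2=47/80 ∈ [7/16, 1) → index 3
j=3: u_3=67/80 ∈ [7/16, 1) → index 3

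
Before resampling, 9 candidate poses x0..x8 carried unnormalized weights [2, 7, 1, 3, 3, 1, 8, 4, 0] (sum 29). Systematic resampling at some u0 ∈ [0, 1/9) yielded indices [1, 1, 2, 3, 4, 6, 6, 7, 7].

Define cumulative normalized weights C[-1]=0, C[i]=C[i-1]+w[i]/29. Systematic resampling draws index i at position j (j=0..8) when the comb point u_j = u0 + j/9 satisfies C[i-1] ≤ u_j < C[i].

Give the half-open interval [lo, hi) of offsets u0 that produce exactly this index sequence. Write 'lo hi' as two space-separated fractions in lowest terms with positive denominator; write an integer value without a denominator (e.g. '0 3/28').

23/261 28/261

C = [2/29, 9/29, 10/29, 13/29, 16/29, 17/29, 25/29, 1, 1]
j=0 picked index 1: u0 ∈ [2/29, 9/29)
j=1 picked index 1: u0 ∈ [-11/261, 52/261)
j=2 picked index 2: u0 ∈ [23/261, 32/261)
j=3 picked index 3: u0 ∈ [1/87, 10/87)
j=4 picked index 4: u0 ∈ [1/261, 28/261)
j=5 picked index 6: u0 ∈ [8/261, 80/261)
j=6 picked index 6: u0 ∈ [-7/87, 17/87)
j=7 picked index 7: u0 ∈ [22/261, 2/9)
j=8 picked index 7: u0 ∈ [-7/261, 1/9)
intersection: [23/261, 28/261)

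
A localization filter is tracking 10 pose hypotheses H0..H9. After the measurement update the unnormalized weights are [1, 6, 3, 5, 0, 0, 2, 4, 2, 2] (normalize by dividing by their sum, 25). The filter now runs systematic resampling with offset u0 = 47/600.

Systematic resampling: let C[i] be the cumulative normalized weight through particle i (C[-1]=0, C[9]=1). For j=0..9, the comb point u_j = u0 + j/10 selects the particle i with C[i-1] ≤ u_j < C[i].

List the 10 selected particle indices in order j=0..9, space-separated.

1 1 1 2 3 3 6 7 8 9

C = [1/25, 7/25, 2/5, 3/5, 3/5, 3/5, 17/25, 21/25, 23/25, 1]
j=0: u_0=47/600 ∈ [1/25, 7/25) → index 1
j=1: u_1=107/600 ∈ [1/25, 7/25) → index 1
j=2: u_2=167/600 ∈ [1/25, 7/25) → index 1
j=3: u_3=227/600 ∈ [7/25, 2/5) → index 2
j=4: u_4=287/600 ∈ [2/5, 3/5) → index 3
j=5: u_5=347/600 ∈ [2/5, 3/5) → index 3
j=6: u_6=407/600 ∈ [3/5, 17/25) → index 6
j=7: u_7=467/600 ∈ [17/25, 21/25) → index 7
j=8: u_8=527/600 ∈ [21/25, 23/25) → index 8
j=9: u_9=587/600 ∈ [23/25, 1) → index 9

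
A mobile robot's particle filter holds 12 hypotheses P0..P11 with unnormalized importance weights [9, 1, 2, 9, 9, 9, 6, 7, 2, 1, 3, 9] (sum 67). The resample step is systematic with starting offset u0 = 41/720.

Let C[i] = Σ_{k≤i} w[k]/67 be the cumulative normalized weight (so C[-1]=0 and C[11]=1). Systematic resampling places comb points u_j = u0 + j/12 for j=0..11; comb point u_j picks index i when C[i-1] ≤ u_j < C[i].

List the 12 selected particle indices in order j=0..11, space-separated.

C = [9/67, 10/67, 12/67, 21/67, 30/67, 39/67, 45/67, 52/67, 54/67, 55/67, 58/67, 1]
j=0: u_0=41/720 ∈ [0, 9/67) → index 0
j=1: u_1=101/720 ∈ [9/67, 10/67) → index 1
j=2: u_2=161/720 ∈ [12/67, 21/67) → index 3
j=3: u_3=221/720 ∈ [12/67, 21/67) → index 3
j=4: u_4=281/720 ∈ [21/67, 30/67) → index 4
j=5: u_5=341/720 ∈ [30/67, 39/67) → index 5
j=6: u_6=401/720 ∈ [30/67, 39/67) → index 5
j=7: u_7=461/720 ∈ [39/67, 45/67) → index 6
j=8: u_8=521/720 ∈ [45/67, 52/67) → index 7
j=9: u_9=581/720 ∈ [54/67, 55/67) → index 9
j=10: u_10=641/720 ∈ [58/67, 1) → index 11
j=11: u_11=701/720 ∈ [58/67, 1) → index 11

0 1 3 3 4 5 5 6 7 9 11 11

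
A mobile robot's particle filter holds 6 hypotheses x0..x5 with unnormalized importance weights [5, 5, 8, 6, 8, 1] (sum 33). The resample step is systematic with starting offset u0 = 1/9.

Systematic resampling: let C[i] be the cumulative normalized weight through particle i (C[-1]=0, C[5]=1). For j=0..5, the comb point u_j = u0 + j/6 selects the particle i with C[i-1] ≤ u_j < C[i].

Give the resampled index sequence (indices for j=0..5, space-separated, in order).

0 1 2 3 4 4

C = [5/33, 10/33, 6/11, 8/11, 32/33, 1]
j=0: u_0=1/9 ∈ [0, 5/33) → index 0
j=1: u_1=5/18 ∈ [5/33, 10/33) → index 1
j=2: u_2=4/9 ∈ [10/33, 6/11) → index 2
j=3: u_3=11/18 ∈ [6/11, 8/11) → index 3
j=4: u_4=7/9 ∈ [8/11, 32/33) → index 4
j=5: u_5=17/18 ∈ [8/11, 32/33) → index 4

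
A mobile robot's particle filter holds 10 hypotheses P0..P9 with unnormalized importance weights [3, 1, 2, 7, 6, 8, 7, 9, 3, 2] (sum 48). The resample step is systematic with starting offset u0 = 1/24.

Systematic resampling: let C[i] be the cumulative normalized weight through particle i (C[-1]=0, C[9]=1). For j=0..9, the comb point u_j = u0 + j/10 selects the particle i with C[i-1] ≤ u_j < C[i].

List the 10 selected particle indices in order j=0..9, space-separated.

0 3 3 4 5 5 6 7 7 8

C = [1/16, 1/12, 1/8, 13/48, 19/48, 9/16, 17/24, 43/48, 23/24, 1]
j=0: u_0=1/24 ∈ [0, 1/16) → index 0
j=1: u_1=17/120 ∈ [1/8, 13/48) → index 3
j=2: u_2=29/120 ∈ [1/8, 13/48) → index 3
j=3: u_3=41/120 ∈ [13/48, 19/48) → index 4
j=4: u_4=53/120 ∈ [19/48, 9/16) → index 5
j=5: u_5=13/24 ∈ [19/48, 9/16) → index 5
j=6: u_6=77/120 ∈ [9/16, 17/24) → index 6
j=7: u_7=89/120 ∈ [17/24, 43/48) → index 7
j=8: u_8=101/120 ∈ [17/24, 43/48) → index 7
j=9: u_9=113/120 ∈ [43/48, 23/24) → index 8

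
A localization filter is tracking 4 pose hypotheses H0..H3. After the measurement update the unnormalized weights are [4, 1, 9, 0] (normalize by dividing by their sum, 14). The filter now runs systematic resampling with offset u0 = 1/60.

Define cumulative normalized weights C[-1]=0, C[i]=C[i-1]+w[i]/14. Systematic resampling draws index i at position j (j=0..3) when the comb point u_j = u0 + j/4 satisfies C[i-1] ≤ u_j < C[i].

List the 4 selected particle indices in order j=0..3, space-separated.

C = [2/7, 5/14, 1, 1]
j=0: u_0=1/60 ∈ [0, 2/7) → index 0
j=1: u_1=4/15 ∈ [0, 2/7) → index 0
j=2: u_2=31/60 ∈ [5/14, 1) → index 2
j=3: u_3=23/30 ∈ [5/14, 1) → index 2

0 0 2 2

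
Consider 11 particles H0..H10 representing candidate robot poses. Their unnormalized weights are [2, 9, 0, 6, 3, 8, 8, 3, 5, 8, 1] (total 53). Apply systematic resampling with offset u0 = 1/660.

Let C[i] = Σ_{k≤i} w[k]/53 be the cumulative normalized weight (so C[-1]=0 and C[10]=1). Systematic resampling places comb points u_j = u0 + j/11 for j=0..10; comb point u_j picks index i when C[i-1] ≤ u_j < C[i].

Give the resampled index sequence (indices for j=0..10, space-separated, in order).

0 1 1 3 4 5 6 6 7 8 9

C = [2/53, 11/53, 11/53, 17/53, 20/53, 28/53, 36/53, 39/53, 44/53, 52/53, 1]
j=0: u_0=1/660 ∈ [0, 2/53) → index 0
j=1: u_1=61/660 ∈ [2/53, 11/53) → index 1
j=2: u_2=11/60 ∈ [2/53, 11/53) → index 1
j=3: u_3=181/660 ∈ [11/53, 17/53) → index 3
j=4: u_4=241/660 ∈ [17/53, 20/53) → index 4
j=5: u_5=301/660 ∈ [20/53, 28/53) → index 5
j=6: u_6=361/660 ∈ [28/53, 36/53) → index 6
j=7: u_7=421/660 ∈ [28/53, 36/53) → index 6
j=8: u_8=481/660 ∈ [36/53, 39/53) → index 7
j=9: u_9=541/660 ∈ [39/53, 44/53) → index 8
j=10: u_10=601/660 ∈ [44/53, 52/53) → index 9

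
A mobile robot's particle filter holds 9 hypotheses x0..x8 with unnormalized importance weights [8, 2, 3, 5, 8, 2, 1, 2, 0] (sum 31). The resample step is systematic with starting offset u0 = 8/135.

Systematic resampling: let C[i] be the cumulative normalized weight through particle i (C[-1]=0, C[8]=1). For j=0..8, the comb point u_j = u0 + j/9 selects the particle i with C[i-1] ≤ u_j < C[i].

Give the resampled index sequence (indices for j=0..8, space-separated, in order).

C = [8/31, 10/31, 13/31, 18/31, 26/31, 28/31, 29/31, 1, 1]
j=0: u_0=8/135 ∈ [0, 8/31) → index 0
j=1: u_1=23/135 ∈ [0, 8/31) → index 0
j=2: u_2=38/135 ∈ [8/31, 10/31) → index 1
j=3: u_3=53/135 ∈ [10/31, 13/31) → index 2
j=4: u_4=68/135 ∈ [13/31, 18/31) → index 3
j=5: u_5=83/135 ∈ [18/31, 26/31) → index 4
j=6: u_6=98/135 ∈ [18/31, 26/31) → index 4
j=7: u_7=113/135 ∈ [18/31, 26/31) → index 4
j=8: u_8=128/135 ∈ [29/31, 1) → index 7

0 0 1 2 3 4 4 4 7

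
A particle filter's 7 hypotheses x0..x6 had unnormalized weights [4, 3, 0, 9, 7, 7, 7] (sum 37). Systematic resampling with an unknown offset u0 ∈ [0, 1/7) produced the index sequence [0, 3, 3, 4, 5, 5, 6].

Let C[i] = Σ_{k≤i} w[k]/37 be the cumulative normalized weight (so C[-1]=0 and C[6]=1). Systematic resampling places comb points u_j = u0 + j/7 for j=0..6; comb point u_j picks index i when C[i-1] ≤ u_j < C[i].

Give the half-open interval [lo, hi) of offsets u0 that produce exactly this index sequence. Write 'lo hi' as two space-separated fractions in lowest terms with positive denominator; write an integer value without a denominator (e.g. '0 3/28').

C = [4/37, 7/37, 7/37, 16/37, 23/37, 30/37, 1]
j=0 picked index 0: u0 ∈ [0, 4/37)
j=1 picked index 3: u0 ∈ [12/259, 75/259)
j=2 picked index 3: u0 ∈ [-25/259, 38/259)
j=3 picked index 4: u0 ∈ [1/259, 50/259)
j=4 picked index 5: u0 ∈ [13/259, 62/259)
j=5 picked index 5: u0 ∈ [-24/259, 25/259)
j=6 picked index 6: u0 ∈ [-12/259, 1/7)
intersection: [13/259, 25/259)

13/259 25/259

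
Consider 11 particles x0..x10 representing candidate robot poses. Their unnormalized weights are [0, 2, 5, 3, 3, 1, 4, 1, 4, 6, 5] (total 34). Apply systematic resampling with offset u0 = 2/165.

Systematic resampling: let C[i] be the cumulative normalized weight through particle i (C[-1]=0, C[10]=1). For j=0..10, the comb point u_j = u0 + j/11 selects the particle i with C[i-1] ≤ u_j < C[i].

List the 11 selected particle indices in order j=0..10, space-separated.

1 2 2 3 4 6 7 8 9 9 10

C = [0, 1/17, 7/34, 5/17, 13/34, 7/17, 9/17, 19/34, 23/34, 29/34, 1]
j=0: u_0=2/165 ∈ [0, 1/17) → index 1
j=1: u_1=17/165 ∈ [1/17, 7/34) → index 2
j=2: u_2=32/165 ∈ [1/17, 7/34) → index 2
j=3: u_3=47/165 ∈ [7/34, 5/17) → index 3
j=4: u_4=62/165 ∈ [5/17, 13/34) → index 4
j=5: u_5=7/15 ∈ [7/17, 9/17) → index 6
j=6: u_6=92/165 ∈ [9/17, 19/34) → index 7
j=7: u_7=107/165 ∈ [19/34, 23/34) → index 8
j=8: u_8=122/165 ∈ [23/34, 29/34) → index 9
j=9: u_9=137/165 ∈ [23/34, 29/34) → index 9
j=10: u_10=152/165 ∈ [29/34, 1) → index 10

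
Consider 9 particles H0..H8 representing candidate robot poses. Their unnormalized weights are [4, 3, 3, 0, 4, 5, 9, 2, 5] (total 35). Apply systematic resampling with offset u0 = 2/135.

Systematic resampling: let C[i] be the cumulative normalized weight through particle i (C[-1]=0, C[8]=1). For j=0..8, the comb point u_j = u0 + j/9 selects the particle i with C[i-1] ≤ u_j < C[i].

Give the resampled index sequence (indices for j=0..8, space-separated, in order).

C = [4/35, 1/5, 2/7, 2/7, 2/5, 19/35, 4/5, 6/7, 1]
j=0: u_0=2/135 ∈ [0, 4/35) → index 0
j=1: u_1=17/135 ∈ [4/35, 1/5) → index 1
j=2: u_2=32/135 ∈ [1/5, 2/7) → index 2
j=3: u_3=47/135 ∈ [2/7, 2/5) → index 4
j=4: u_4=62/135 ∈ [2/5, 19/35) → index 5
j=5: u_5=77/135 ∈ [19/35, 4/5) → index 6
j=6: u_6=92/135 ∈ [19/35, 4/5) → index 6
j=7: u_7=107/135 ∈ [19/35, 4/5) → index 6
j=8: u_8=122/135 ∈ [6/7, 1) → index 8

0 1 2 4 5 6 6 6 8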